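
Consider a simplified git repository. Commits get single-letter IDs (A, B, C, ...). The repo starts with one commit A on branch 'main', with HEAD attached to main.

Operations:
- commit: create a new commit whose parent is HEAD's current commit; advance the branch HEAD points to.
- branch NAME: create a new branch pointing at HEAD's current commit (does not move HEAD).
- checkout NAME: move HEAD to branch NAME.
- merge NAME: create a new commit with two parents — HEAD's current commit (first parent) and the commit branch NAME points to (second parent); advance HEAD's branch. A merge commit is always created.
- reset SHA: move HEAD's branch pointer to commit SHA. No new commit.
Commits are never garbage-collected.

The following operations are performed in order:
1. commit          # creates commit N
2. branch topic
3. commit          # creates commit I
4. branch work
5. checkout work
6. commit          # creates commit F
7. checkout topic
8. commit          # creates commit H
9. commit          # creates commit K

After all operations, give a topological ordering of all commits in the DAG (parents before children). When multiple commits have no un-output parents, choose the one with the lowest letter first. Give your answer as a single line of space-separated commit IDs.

Answer: A N H I F K

Derivation:
After op 1 (commit): HEAD=main@N [main=N]
After op 2 (branch): HEAD=main@N [main=N topic=N]
After op 3 (commit): HEAD=main@I [main=I topic=N]
After op 4 (branch): HEAD=main@I [main=I topic=N work=I]
After op 5 (checkout): HEAD=work@I [main=I topic=N work=I]
After op 6 (commit): HEAD=work@F [main=I topic=N work=F]
After op 7 (checkout): HEAD=topic@N [main=I topic=N work=F]
After op 8 (commit): HEAD=topic@H [main=I topic=H work=F]
After op 9 (commit): HEAD=topic@K [main=I topic=K work=F]
commit A: parents=[]
commit F: parents=['I']
commit H: parents=['N']
commit I: parents=['N']
commit K: parents=['H']
commit N: parents=['A']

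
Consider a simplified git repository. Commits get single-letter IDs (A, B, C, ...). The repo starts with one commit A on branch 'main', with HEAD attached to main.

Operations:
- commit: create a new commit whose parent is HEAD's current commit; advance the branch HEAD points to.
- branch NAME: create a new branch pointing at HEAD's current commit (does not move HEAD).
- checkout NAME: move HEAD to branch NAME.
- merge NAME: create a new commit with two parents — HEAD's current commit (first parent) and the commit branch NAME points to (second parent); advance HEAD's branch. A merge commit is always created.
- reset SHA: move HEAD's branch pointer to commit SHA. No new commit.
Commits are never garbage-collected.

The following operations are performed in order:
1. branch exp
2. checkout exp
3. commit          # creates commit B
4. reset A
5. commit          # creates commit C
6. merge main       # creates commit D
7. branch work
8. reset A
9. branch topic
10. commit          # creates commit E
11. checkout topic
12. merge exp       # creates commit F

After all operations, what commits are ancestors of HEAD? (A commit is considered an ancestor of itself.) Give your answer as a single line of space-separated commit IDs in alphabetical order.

After op 1 (branch): HEAD=main@A [exp=A main=A]
After op 2 (checkout): HEAD=exp@A [exp=A main=A]
After op 3 (commit): HEAD=exp@B [exp=B main=A]
After op 4 (reset): HEAD=exp@A [exp=A main=A]
After op 5 (commit): HEAD=exp@C [exp=C main=A]
After op 6 (merge): HEAD=exp@D [exp=D main=A]
After op 7 (branch): HEAD=exp@D [exp=D main=A work=D]
After op 8 (reset): HEAD=exp@A [exp=A main=A work=D]
After op 9 (branch): HEAD=exp@A [exp=A main=A topic=A work=D]
After op 10 (commit): HEAD=exp@E [exp=E main=A topic=A work=D]
After op 11 (checkout): HEAD=topic@A [exp=E main=A topic=A work=D]
After op 12 (merge): HEAD=topic@F [exp=E main=A topic=F work=D]

Answer: A E F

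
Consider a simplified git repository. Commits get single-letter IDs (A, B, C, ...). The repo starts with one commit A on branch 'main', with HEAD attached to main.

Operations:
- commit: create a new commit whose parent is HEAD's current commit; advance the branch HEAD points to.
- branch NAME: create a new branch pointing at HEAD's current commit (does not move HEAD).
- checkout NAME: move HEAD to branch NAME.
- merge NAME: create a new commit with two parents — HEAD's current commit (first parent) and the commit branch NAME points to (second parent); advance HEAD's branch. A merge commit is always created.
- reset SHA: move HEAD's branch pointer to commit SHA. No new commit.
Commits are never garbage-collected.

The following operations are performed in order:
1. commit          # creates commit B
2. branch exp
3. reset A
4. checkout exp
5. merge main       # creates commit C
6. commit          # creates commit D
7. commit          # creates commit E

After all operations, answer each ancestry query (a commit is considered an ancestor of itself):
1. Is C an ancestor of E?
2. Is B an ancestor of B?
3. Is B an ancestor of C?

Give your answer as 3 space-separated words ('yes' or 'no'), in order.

After op 1 (commit): HEAD=main@B [main=B]
After op 2 (branch): HEAD=main@B [exp=B main=B]
After op 3 (reset): HEAD=main@A [exp=B main=A]
After op 4 (checkout): HEAD=exp@B [exp=B main=A]
After op 5 (merge): HEAD=exp@C [exp=C main=A]
After op 6 (commit): HEAD=exp@D [exp=D main=A]
After op 7 (commit): HEAD=exp@E [exp=E main=A]
ancestors(E) = {A,B,C,D,E}; C in? yes
ancestors(B) = {A,B}; B in? yes
ancestors(C) = {A,B,C}; B in? yes

Answer: yes yes yes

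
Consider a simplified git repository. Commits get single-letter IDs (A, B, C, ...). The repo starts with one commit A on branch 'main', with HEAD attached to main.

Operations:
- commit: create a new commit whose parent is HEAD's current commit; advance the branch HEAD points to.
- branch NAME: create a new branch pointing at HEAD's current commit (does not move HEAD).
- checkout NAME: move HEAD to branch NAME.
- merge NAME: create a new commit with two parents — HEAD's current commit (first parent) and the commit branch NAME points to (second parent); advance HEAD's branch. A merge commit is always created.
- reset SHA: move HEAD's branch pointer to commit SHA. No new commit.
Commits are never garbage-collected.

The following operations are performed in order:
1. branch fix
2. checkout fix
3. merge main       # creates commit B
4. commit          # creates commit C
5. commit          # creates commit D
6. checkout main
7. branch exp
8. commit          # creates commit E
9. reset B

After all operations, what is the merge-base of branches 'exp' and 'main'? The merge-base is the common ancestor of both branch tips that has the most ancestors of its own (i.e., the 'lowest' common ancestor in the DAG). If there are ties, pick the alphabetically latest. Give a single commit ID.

Answer: A

Derivation:
After op 1 (branch): HEAD=main@A [fix=A main=A]
After op 2 (checkout): HEAD=fix@A [fix=A main=A]
After op 3 (merge): HEAD=fix@B [fix=B main=A]
After op 4 (commit): HEAD=fix@C [fix=C main=A]
After op 5 (commit): HEAD=fix@D [fix=D main=A]
After op 6 (checkout): HEAD=main@A [fix=D main=A]
After op 7 (branch): HEAD=main@A [exp=A fix=D main=A]
After op 8 (commit): HEAD=main@E [exp=A fix=D main=E]
After op 9 (reset): HEAD=main@B [exp=A fix=D main=B]
ancestors(exp=A): ['A']
ancestors(main=B): ['A', 'B']
common: ['A']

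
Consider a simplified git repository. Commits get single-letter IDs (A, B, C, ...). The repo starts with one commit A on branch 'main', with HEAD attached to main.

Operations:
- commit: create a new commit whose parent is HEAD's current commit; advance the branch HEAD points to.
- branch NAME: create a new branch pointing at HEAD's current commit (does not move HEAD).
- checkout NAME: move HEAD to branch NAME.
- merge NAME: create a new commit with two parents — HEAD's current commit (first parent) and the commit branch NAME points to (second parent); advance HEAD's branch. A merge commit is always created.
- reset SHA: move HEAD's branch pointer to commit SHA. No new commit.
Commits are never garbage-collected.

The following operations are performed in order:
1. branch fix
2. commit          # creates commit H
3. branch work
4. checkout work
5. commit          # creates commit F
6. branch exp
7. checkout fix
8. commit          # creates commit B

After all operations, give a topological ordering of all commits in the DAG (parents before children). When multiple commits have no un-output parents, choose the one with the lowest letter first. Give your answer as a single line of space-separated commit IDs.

After op 1 (branch): HEAD=main@A [fix=A main=A]
After op 2 (commit): HEAD=main@H [fix=A main=H]
After op 3 (branch): HEAD=main@H [fix=A main=H work=H]
After op 4 (checkout): HEAD=work@H [fix=A main=H work=H]
After op 5 (commit): HEAD=work@F [fix=A main=H work=F]
After op 6 (branch): HEAD=work@F [exp=F fix=A main=H work=F]
After op 7 (checkout): HEAD=fix@A [exp=F fix=A main=H work=F]
After op 8 (commit): HEAD=fix@B [exp=F fix=B main=H work=F]
commit A: parents=[]
commit B: parents=['A']
commit F: parents=['H']
commit H: parents=['A']

Answer: A B H F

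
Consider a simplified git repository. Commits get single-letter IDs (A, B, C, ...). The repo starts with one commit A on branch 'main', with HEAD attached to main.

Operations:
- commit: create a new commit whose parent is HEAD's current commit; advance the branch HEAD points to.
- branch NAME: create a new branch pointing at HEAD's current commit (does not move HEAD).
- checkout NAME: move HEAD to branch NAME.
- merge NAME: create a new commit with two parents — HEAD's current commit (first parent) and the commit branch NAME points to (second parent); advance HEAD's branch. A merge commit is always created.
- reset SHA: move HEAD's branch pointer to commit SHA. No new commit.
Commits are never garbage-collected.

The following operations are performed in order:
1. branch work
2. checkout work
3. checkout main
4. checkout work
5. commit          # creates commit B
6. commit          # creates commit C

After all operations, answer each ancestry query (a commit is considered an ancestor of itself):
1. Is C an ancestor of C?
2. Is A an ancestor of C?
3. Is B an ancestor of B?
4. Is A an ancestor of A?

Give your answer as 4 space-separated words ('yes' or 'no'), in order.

After op 1 (branch): HEAD=main@A [main=A work=A]
After op 2 (checkout): HEAD=work@A [main=A work=A]
After op 3 (checkout): HEAD=main@A [main=A work=A]
After op 4 (checkout): HEAD=work@A [main=A work=A]
After op 5 (commit): HEAD=work@B [main=A work=B]
After op 6 (commit): HEAD=work@C [main=A work=C]
ancestors(C) = {A,B,C}; C in? yes
ancestors(C) = {A,B,C}; A in? yes
ancestors(B) = {A,B}; B in? yes
ancestors(A) = {A}; A in? yes

Answer: yes yes yes yes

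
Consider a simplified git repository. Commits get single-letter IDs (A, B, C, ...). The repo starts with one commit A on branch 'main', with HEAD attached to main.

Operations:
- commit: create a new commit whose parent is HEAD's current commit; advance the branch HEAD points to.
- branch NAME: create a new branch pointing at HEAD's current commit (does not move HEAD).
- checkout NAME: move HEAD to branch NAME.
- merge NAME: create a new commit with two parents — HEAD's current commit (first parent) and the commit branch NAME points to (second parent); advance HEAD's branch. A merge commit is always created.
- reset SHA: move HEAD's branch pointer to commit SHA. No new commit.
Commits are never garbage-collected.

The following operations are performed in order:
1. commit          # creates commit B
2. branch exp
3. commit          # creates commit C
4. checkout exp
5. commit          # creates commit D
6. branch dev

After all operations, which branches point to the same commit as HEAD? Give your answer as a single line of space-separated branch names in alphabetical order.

Answer: dev exp

Derivation:
After op 1 (commit): HEAD=main@B [main=B]
After op 2 (branch): HEAD=main@B [exp=B main=B]
After op 3 (commit): HEAD=main@C [exp=B main=C]
After op 4 (checkout): HEAD=exp@B [exp=B main=C]
After op 5 (commit): HEAD=exp@D [exp=D main=C]
After op 6 (branch): HEAD=exp@D [dev=D exp=D main=C]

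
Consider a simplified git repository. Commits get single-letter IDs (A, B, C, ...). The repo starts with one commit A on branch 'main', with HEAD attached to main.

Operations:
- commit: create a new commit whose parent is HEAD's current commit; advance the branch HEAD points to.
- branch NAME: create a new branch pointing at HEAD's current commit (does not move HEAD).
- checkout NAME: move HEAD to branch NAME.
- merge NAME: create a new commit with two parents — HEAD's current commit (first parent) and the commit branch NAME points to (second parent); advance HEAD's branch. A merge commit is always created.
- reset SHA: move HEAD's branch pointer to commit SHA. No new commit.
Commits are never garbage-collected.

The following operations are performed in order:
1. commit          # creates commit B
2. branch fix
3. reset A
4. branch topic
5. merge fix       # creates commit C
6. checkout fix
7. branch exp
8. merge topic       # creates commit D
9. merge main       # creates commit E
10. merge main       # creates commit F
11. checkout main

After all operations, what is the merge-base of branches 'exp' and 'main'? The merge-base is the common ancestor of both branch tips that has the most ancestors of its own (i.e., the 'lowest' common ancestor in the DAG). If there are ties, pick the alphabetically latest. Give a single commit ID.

After op 1 (commit): HEAD=main@B [main=B]
After op 2 (branch): HEAD=main@B [fix=B main=B]
After op 3 (reset): HEAD=main@A [fix=B main=A]
After op 4 (branch): HEAD=main@A [fix=B main=A topic=A]
After op 5 (merge): HEAD=main@C [fix=B main=C topic=A]
After op 6 (checkout): HEAD=fix@B [fix=B main=C topic=A]
After op 7 (branch): HEAD=fix@B [exp=B fix=B main=C topic=A]
After op 8 (merge): HEAD=fix@D [exp=B fix=D main=C topic=A]
After op 9 (merge): HEAD=fix@E [exp=B fix=E main=C topic=A]
After op 10 (merge): HEAD=fix@F [exp=B fix=F main=C topic=A]
After op 11 (checkout): HEAD=main@C [exp=B fix=F main=C topic=A]
ancestors(exp=B): ['A', 'B']
ancestors(main=C): ['A', 'B', 'C']
common: ['A', 'B']

Answer: B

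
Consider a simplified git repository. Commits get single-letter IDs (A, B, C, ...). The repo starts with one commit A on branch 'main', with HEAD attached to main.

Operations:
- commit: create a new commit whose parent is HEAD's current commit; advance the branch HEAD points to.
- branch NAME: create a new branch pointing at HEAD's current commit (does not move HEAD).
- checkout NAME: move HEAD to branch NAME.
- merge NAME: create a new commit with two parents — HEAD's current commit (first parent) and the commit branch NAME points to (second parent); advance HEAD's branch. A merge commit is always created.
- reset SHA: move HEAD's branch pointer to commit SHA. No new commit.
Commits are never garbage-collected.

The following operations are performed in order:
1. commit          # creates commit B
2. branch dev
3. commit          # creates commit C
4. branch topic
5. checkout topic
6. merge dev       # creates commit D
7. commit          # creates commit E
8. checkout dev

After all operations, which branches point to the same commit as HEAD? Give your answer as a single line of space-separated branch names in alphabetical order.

After op 1 (commit): HEAD=main@B [main=B]
After op 2 (branch): HEAD=main@B [dev=B main=B]
After op 3 (commit): HEAD=main@C [dev=B main=C]
After op 4 (branch): HEAD=main@C [dev=B main=C topic=C]
After op 5 (checkout): HEAD=topic@C [dev=B main=C topic=C]
After op 6 (merge): HEAD=topic@D [dev=B main=C topic=D]
After op 7 (commit): HEAD=topic@E [dev=B main=C topic=E]
After op 8 (checkout): HEAD=dev@B [dev=B main=C topic=E]

Answer: dev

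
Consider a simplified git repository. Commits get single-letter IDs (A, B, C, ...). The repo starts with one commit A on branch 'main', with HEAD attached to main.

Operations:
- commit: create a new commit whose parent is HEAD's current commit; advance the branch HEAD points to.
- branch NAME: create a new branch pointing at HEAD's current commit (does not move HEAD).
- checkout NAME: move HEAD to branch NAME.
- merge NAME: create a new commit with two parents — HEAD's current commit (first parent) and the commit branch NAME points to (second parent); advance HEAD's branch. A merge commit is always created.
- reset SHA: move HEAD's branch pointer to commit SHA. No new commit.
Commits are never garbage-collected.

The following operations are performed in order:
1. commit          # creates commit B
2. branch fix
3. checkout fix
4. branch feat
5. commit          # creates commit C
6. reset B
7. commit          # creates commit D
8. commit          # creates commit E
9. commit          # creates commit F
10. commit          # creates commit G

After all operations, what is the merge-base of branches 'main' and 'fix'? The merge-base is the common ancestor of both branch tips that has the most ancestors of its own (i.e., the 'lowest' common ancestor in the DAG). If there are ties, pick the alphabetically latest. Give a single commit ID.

After op 1 (commit): HEAD=main@B [main=B]
After op 2 (branch): HEAD=main@B [fix=B main=B]
After op 3 (checkout): HEAD=fix@B [fix=B main=B]
After op 4 (branch): HEAD=fix@B [feat=B fix=B main=B]
After op 5 (commit): HEAD=fix@C [feat=B fix=C main=B]
After op 6 (reset): HEAD=fix@B [feat=B fix=B main=B]
After op 7 (commit): HEAD=fix@D [feat=B fix=D main=B]
After op 8 (commit): HEAD=fix@E [feat=B fix=E main=B]
After op 9 (commit): HEAD=fix@F [feat=B fix=F main=B]
After op 10 (commit): HEAD=fix@G [feat=B fix=G main=B]
ancestors(main=B): ['A', 'B']
ancestors(fix=G): ['A', 'B', 'D', 'E', 'F', 'G']
common: ['A', 'B']

Answer: B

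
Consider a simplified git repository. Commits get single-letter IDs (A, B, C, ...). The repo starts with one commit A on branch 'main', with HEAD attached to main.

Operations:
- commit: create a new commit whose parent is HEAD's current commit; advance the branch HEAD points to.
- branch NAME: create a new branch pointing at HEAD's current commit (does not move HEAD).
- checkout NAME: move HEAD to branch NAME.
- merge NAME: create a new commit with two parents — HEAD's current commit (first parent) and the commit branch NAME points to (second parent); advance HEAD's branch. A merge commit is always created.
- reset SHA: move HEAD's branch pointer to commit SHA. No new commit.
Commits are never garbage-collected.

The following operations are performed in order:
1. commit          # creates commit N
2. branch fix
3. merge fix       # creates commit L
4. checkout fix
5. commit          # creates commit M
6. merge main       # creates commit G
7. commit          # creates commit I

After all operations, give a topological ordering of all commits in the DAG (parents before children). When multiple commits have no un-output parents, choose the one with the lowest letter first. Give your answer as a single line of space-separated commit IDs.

After op 1 (commit): HEAD=main@N [main=N]
After op 2 (branch): HEAD=main@N [fix=N main=N]
After op 3 (merge): HEAD=main@L [fix=N main=L]
After op 4 (checkout): HEAD=fix@N [fix=N main=L]
After op 5 (commit): HEAD=fix@M [fix=M main=L]
After op 6 (merge): HEAD=fix@G [fix=G main=L]
After op 7 (commit): HEAD=fix@I [fix=I main=L]
commit A: parents=[]
commit G: parents=['M', 'L']
commit I: parents=['G']
commit L: parents=['N', 'N']
commit M: parents=['N']
commit N: parents=['A']

Answer: A N L M G I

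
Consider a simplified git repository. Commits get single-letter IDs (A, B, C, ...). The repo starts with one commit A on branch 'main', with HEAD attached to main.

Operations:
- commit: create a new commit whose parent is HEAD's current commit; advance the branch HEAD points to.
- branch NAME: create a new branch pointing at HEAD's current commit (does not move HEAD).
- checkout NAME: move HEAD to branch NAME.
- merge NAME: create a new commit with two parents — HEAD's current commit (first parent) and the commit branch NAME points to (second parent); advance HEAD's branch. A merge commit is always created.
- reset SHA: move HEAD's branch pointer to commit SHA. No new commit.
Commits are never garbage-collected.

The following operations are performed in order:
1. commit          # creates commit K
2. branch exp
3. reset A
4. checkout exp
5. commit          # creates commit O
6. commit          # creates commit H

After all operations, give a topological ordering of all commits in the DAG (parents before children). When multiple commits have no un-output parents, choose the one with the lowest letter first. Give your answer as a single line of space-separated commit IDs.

After op 1 (commit): HEAD=main@K [main=K]
After op 2 (branch): HEAD=main@K [exp=K main=K]
After op 3 (reset): HEAD=main@A [exp=K main=A]
After op 4 (checkout): HEAD=exp@K [exp=K main=A]
After op 5 (commit): HEAD=exp@O [exp=O main=A]
After op 6 (commit): HEAD=exp@H [exp=H main=A]
commit A: parents=[]
commit H: parents=['O']
commit K: parents=['A']
commit O: parents=['K']

Answer: A K O H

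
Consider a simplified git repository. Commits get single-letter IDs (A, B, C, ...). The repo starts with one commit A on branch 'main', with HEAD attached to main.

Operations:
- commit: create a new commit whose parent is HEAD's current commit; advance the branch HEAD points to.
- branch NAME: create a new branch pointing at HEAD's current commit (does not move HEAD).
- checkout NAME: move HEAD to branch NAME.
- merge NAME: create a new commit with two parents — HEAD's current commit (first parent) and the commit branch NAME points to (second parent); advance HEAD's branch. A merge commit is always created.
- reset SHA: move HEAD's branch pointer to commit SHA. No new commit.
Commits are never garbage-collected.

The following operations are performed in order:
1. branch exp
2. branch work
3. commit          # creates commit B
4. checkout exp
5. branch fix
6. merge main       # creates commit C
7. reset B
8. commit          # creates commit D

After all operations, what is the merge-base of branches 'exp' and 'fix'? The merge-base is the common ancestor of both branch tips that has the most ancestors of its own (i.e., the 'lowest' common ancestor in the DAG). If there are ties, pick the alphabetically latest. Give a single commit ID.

After op 1 (branch): HEAD=main@A [exp=A main=A]
After op 2 (branch): HEAD=main@A [exp=A main=A work=A]
After op 3 (commit): HEAD=main@B [exp=A main=B work=A]
After op 4 (checkout): HEAD=exp@A [exp=A main=B work=A]
After op 5 (branch): HEAD=exp@A [exp=A fix=A main=B work=A]
After op 6 (merge): HEAD=exp@C [exp=C fix=A main=B work=A]
After op 7 (reset): HEAD=exp@B [exp=B fix=A main=B work=A]
After op 8 (commit): HEAD=exp@D [exp=D fix=A main=B work=A]
ancestors(exp=D): ['A', 'B', 'D']
ancestors(fix=A): ['A']
common: ['A']

Answer: A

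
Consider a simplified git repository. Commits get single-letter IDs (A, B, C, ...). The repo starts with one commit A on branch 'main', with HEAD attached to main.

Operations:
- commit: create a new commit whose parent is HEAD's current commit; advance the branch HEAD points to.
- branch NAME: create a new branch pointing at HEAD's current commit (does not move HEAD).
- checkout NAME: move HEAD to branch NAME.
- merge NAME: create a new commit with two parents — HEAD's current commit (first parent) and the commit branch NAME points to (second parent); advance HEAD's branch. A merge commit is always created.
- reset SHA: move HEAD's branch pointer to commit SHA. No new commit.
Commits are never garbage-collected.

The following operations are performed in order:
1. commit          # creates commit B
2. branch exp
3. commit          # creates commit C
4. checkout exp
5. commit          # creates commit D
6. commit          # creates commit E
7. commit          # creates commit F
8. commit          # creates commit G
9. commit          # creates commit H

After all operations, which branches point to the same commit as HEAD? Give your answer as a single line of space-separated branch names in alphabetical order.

Answer: exp

Derivation:
After op 1 (commit): HEAD=main@B [main=B]
After op 2 (branch): HEAD=main@B [exp=B main=B]
After op 3 (commit): HEAD=main@C [exp=B main=C]
After op 4 (checkout): HEAD=exp@B [exp=B main=C]
After op 5 (commit): HEAD=exp@D [exp=D main=C]
After op 6 (commit): HEAD=exp@E [exp=E main=C]
After op 7 (commit): HEAD=exp@F [exp=F main=C]
After op 8 (commit): HEAD=exp@G [exp=G main=C]
After op 9 (commit): HEAD=exp@H [exp=H main=C]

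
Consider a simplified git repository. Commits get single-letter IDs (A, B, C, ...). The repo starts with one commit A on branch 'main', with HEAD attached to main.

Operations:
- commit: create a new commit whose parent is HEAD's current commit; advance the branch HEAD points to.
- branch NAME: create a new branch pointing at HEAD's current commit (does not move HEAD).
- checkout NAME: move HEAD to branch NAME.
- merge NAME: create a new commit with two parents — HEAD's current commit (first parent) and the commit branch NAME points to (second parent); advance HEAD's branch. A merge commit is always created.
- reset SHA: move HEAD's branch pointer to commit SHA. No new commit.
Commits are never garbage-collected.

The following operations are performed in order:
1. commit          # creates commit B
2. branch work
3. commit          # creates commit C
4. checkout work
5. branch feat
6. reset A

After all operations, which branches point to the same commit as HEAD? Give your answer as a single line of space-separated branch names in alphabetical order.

Answer: work

Derivation:
After op 1 (commit): HEAD=main@B [main=B]
After op 2 (branch): HEAD=main@B [main=B work=B]
After op 3 (commit): HEAD=main@C [main=C work=B]
After op 4 (checkout): HEAD=work@B [main=C work=B]
After op 5 (branch): HEAD=work@B [feat=B main=C work=B]
After op 6 (reset): HEAD=work@A [feat=B main=C work=A]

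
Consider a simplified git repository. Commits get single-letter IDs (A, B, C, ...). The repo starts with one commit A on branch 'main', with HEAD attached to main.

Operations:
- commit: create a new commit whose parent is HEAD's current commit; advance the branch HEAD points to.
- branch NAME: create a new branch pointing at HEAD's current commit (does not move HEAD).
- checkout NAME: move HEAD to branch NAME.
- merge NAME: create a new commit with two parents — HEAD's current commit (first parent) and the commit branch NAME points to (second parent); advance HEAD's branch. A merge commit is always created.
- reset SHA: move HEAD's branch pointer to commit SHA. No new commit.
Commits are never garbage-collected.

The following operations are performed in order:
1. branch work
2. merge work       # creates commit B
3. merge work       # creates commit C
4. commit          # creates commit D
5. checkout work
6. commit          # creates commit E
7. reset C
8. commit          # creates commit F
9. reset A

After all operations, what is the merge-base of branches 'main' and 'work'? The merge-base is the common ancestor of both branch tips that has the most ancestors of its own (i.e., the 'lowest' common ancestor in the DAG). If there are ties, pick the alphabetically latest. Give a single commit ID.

Answer: A

Derivation:
After op 1 (branch): HEAD=main@A [main=A work=A]
After op 2 (merge): HEAD=main@B [main=B work=A]
After op 3 (merge): HEAD=main@C [main=C work=A]
After op 4 (commit): HEAD=main@D [main=D work=A]
After op 5 (checkout): HEAD=work@A [main=D work=A]
After op 6 (commit): HEAD=work@E [main=D work=E]
After op 7 (reset): HEAD=work@C [main=D work=C]
After op 8 (commit): HEAD=work@F [main=D work=F]
After op 9 (reset): HEAD=work@A [main=D work=A]
ancestors(main=D): ['A', 'B', 'C', 'D']
ancestors(work=A): ['A']
common: ['A']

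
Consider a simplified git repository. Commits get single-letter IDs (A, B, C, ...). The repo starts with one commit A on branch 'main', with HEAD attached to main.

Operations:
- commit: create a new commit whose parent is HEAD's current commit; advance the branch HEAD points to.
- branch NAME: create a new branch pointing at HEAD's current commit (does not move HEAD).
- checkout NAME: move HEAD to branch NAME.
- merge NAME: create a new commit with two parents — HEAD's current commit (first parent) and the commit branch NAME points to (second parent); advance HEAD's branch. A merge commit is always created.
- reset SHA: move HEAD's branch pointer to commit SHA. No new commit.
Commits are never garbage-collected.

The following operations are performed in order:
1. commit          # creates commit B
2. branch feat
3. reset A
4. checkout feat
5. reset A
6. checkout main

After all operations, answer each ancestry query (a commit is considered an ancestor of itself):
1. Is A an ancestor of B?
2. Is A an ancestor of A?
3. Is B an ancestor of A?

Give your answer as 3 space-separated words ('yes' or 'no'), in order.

After op 1 (commit): HEAD=main@B [main=B]
After op 2 (branch): HEAD=main@B [feat=B main=B]
After op 3 (reset): HEAD=main@A [feat=B main=A]
After op 4 (checkout): HEAD=feat@B [feat=B main=A]
After op 5 (reset): HEAD=feat@A [feat=A main=A]
After op 6 (checkout): HEAD=main@A [feat=A main=A]
ancestors(B) = {A,B}; A in? yes
ancestors(A) = {A}; A in? yes
ancestors(A) = {A}; B in? no

Answer: yes yes no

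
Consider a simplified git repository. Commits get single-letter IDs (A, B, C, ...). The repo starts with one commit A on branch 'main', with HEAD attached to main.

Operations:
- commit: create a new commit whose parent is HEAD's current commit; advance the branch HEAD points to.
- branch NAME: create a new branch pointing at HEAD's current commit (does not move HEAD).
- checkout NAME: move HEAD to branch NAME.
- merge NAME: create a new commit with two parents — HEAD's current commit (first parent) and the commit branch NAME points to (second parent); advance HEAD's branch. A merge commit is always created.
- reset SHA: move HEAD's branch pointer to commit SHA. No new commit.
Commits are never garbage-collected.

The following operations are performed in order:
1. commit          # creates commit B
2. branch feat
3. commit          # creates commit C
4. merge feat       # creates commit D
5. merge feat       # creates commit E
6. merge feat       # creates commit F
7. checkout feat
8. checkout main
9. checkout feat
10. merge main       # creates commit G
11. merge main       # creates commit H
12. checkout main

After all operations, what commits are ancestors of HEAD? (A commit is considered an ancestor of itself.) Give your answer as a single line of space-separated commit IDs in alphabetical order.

After op 1 (commit): HEAD=main@B [main=B]
After op 2 (branch): HEAD=main@B [feat=B main=B]
After op 3 (commit): HEAD=main@C [feat=B main=C]
After op 4 (merge): HEAD=main@D [feat=B main=D]
After op 5 (merge): HEAD=main@E [feat=B main=E]
After op 6 (merge): HEAD=main@F [feat=B main=F]
After op 7 (checkout): HEAD=feat@B [feat=B main=F]
After op 8 (checkout): HEAD=main@F [feat=B main=F]
After op 9 (checkout): HEAD=feat@B [feat=B main=F]
After op 10 (merge): HEAD=feat@G [feat=G main=F]
After op 11 (merge): HEAD=feat@H [feat=H main=F]
After op 12 (checkout): HEAD=main@F [feat=H main=F]

Answer: A B C D E F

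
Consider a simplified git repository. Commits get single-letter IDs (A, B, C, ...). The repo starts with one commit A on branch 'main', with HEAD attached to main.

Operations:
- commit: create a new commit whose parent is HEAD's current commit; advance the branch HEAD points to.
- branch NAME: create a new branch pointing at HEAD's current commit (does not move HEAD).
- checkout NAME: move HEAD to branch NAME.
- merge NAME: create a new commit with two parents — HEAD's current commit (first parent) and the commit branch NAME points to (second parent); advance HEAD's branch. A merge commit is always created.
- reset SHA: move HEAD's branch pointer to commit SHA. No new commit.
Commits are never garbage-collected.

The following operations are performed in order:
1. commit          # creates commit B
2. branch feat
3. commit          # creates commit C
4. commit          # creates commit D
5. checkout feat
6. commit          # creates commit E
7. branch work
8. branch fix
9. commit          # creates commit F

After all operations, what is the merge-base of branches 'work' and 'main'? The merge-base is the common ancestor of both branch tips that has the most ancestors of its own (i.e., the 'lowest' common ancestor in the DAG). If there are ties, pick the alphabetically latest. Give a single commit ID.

Answer: B

Derivation:
After op 1 (commit): HEAD=main@B [main=B]
After op 2 (branch): HEAD=main@B [feat=B main=B]
After op 3 (commit): HEAD=main@C [feat=B main=C]
After op 4 (commit): HEAD=main@D [feat=B main=D]
After op 5 (checkout): HEAD=feat@B [feat=B main=D]
After op 6 (commit): HEAD=feat@E [feat=E main=D]
After op 7 (branch): HEAD=feat@E [feat=E main=D work=E]
After op 8 (branch): HEAD=feat@E [feat=E fix=E main=D work=E]
After op 9 (commit): HEAD=feat@F [feat=F fix=E main=D work=E]
ancestors(work=E): ['A', 'B', 'E']
ancestors(main=D): ['A', 'B', 'C', 'D']
common: ['A', 'B']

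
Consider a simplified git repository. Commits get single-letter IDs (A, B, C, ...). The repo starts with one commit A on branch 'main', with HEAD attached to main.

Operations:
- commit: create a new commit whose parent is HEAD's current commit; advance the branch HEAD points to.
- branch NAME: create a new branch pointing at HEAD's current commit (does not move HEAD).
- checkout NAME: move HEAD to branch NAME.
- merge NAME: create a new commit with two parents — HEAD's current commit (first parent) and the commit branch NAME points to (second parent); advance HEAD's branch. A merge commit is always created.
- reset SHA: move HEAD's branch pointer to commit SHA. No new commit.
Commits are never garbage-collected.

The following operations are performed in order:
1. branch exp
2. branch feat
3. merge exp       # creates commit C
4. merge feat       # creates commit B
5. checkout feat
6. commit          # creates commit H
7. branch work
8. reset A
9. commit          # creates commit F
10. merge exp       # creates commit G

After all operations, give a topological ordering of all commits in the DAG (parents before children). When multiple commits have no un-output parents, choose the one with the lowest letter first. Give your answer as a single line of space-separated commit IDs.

Answer: A C B F G H

Derivation:
After op 1 (branch): HEAD=main@A [exp=A main=A]
After op 2 (branch): HEAD=main@A [exp=A feat=A main=A]
After op 3 (merge): HEAD=main@C [exp=A feat=A main=C]
After op 4 (merge): HEAD=main@B [exp=A feat=A main=B]
After op 5 (checkout): HEAD=feat@A [exp=A feat=A main=B]
After op 6 (commit): HEAD=feat@H [exp=A feat=H main=B]
After op 7 (branch): HEAD=feat@H [exp=A feat=H main=B work=H]
After op 8 (reset): HEAD=feat@A [exp=A feat=A main=B work=H]
After op 9 (commit): HEAD=feat@F [exp=A feat=F main=B work=H]
After op 10 (merge): HEAD=feat@G [exp=A feat=G main=B work=H]
commit A: parents=[]
commit B: parents=['C', 'A']
commit C: parents=['A', 'A']
commit F: parents=['A']
commit G: parents=['F', 'A']
commit H: parents=['A']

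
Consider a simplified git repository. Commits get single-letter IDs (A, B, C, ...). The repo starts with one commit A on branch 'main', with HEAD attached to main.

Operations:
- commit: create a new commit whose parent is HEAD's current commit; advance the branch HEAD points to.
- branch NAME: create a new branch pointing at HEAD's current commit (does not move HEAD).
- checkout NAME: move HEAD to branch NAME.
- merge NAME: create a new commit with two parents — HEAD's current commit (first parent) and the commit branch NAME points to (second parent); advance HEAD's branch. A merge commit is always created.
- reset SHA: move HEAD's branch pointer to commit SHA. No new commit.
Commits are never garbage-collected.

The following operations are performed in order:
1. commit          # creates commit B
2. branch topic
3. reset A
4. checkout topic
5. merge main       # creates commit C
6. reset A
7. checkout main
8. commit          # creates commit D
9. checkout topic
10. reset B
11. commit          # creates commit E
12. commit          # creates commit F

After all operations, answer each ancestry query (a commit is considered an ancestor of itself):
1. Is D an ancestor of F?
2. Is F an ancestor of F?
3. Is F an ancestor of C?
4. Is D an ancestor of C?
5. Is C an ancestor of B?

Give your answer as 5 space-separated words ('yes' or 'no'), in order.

After op 1 (commit): HEAD=main@B [main=B]
After op 2 (branch): HEAD=main@B [main=B topic=B]
After op 3 (reset): HEAD=main@A [main=A topic=B]
After op 4 (checkout): HEAD=topic@B [main=A topic=B]
After op 5 (merge): HEAD=topic@C [main=A topic=C]
After op 6 (reset): HEAD=topic@A [main=A topic=A]
After op 7 (checkout): HEAD=main@A [main=A topic=A]
After op 8 (commit): HEAD=main@D [main=D topic=A]
After op 9 (checkout): HEAD=topic@A [main=D topic=A]
After op 10 (reset): HEAD=topic@B [main=D topic=B]
After op 11 (commit): HEAD=topic@E [main=D topic=E]
After op 12 (commit): HEAD=topic@F [main=D topic=F]
ancestors(F) = {A,B,E,F}; D in? no
ancestors(F) = {A,B,E,F}; F in? yes
ancestors(C) = {A,B,C}; F in? no
ancestors(C) = {A,B,C}; D in? no
ancestors(B) = {A,B}; C in? no

Answer: no yes no no no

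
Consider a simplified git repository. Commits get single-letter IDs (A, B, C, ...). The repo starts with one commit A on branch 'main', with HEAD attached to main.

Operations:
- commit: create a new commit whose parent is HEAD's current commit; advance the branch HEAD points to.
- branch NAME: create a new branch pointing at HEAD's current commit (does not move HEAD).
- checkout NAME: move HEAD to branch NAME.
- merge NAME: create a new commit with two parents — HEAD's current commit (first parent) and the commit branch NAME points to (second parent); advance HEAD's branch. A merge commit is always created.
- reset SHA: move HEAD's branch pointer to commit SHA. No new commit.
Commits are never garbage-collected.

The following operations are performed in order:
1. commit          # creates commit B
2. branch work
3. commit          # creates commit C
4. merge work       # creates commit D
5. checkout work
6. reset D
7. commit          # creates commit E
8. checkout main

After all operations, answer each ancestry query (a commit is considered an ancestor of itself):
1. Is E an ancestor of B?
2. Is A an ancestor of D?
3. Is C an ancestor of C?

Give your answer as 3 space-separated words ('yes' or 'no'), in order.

Answer: no yes yes

Derivation:
After op 1 (commit): HEAD=main@B [main=B]
After op 2 (branch): HEAD=main@B [main=B work=B]
After op 3 (commit): HEAD=main@C [main=C work=B]
After op 4 (merge): HEAD=main@D [main=D work=B]
After op 5 (checkout): HEAD=work@B [main=D work=B]
After op 6 (reset): HEAD=work@D [main=D work=D]
After op 7 (commit): HEAD=work@E [main=D work=E]
After op 8 (checkout): HEAD=main@D [main=D work=E]
ancestors(B) = {A,B}; E in? no
ancestors(D) = {A,B,C,D}; A in? yes
ancestors(C) = {A,B,C}; C in? yes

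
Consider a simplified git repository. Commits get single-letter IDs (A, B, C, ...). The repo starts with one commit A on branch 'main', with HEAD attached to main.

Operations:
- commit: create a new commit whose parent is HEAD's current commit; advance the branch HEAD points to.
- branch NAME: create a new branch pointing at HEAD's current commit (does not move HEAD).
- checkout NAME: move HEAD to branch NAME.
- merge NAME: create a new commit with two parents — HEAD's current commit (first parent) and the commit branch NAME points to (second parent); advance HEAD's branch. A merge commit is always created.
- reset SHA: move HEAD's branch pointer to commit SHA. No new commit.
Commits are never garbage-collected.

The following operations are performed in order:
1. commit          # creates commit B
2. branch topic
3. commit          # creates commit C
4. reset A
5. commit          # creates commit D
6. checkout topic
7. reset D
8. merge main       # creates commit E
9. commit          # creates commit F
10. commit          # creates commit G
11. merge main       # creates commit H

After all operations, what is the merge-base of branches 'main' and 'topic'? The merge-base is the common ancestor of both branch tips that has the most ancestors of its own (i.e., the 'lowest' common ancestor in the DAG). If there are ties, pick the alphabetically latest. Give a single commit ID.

After op 1 (commit): HEAD=main@B [main=B]
After op 2 (branch): HEAD=main@B [main=B topic=B]
After op 3 (commit): HEAD=main@C [main=C topic=B]
After op 4 (reset): HEAD=main@A [main=A topic=B]
After op 5 (commit): HEAD=main@D [main=D topic=B]
After op 6 (checkout): HEAD=topic@B [main=D topic=B]
After op 7 (reset): HEAD=topic@D [main=D topic=D]
After op 8 (merge): HEAD=topic@E [main=D topic=E]
After op 9 (commit): HEAD=topic@F [main=D topic=F]
After op 10 (commit): HEAD=topic@G [main=D topic=G]
After op 11 (merge): HEAD=topic@H [main=D topic=H]
ancestors(main=D): ['A', 'D']
ancestors(topic=H): ['A', 'D', 'E', 'F', 'G', 'H']
common: ['A', 'D']

Answer: D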